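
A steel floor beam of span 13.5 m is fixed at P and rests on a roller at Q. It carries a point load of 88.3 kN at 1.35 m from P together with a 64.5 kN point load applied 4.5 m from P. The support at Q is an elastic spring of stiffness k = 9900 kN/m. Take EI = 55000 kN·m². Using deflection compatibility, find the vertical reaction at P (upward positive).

Release the roller at Q. Primary structure: cantilever fixed at P.
Deflection at Q on the released cantilever, summing each load's contribution:
  point load 88.3 at a = 1.35: Pa²(3L − a)/(6EI) = 1050/EI
  point load 64.5 at a = 4.5: Pa²(3L − a)/(6EI) = 7837/EI
  δ_0 = 8887/EI
Flexibility coefficient — unit upward force at Q: δ_{QQ} = L³/(3EI) = 820.1/EI.
With EI = 55000 kN·m²: δ_0 = 0.16158 m and δ_{QQ} = 0.014911 m/kN.
Compatibility — the spring shortens by R_Q/k under the reaction it provides: δ_0 − R_Q·δ_{QQ} = R_Q/k. With 1/k = 0.000101 m/kN, R_Q = δ_0 / (δ_{QQ} + 1/k) = 0.16158 / (0.014911 + 0.000101) = 10.76 kN.
Vertical equilibrium: R_P = ΣP − R_Q = 152.8 − 10.76 = 142 kN.

R_P = 142 kN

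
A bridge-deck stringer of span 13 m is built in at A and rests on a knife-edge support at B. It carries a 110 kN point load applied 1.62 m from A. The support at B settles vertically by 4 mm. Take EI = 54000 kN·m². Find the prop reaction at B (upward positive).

Remove the prop at B; the released (primary) structure is a cantilever built in at A.
Deflection at B on the released cantilever, summing each load's contribution:
  point load 110 at a = 1.62: Pa²(3L − a)/(6EI) = 1799/EI
Flexibility coefficient — unit upward force at B: δ_{BB} = L³/(3EI) = 732.3/EI.
With EI = 54000 kN·m²: δ_0 = 0.033306 m and δ_{BB} = 0.013562 m/kN.
Compatibility — the beam at B must follow the support down by 0.004 m: δ_0 − R_B·δ_{BB} = 0.004, so R_B = (0.033306 − 0.004)/0.013562 = 2.161 kN.

R_B = 2.161 kN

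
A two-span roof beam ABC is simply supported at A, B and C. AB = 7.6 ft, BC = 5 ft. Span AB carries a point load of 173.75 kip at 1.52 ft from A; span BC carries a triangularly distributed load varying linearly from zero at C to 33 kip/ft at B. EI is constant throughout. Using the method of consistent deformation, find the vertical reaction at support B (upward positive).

Insert a hinge at B; M_B is the redundant, and each span becomes simply supported.
Discontinuity in slope at B on the released structure — sum the simple-span end rotations:
  span AB: point load 173.75 at a = 1.52: Pab(L + a)/(6LEI) = 321.1/EI
  span BC: triangular load, peak 33: w₀L³/(45EI) = 91.67/EI
  relative rotation θ_0 = (321.1 + 91.67)/EI = 412.8/EI
A unit hogging moment at B produces rotation L₁/(3EI) + L₂/(3EI) = 4.2/EI.
Compatibility: M_B·(L₁+L₂)/(3EI) = θ_0, giving M_B = 98.29 kip·ft (hogging).
Span AB, ΣM about A with M_B applied at B: R_B^{AB}·7.6 = 264.1 + 98.29, so R_B^{AB} = 47.68 kip and R_A = 173.8 − 47.68 = 126.1 kip.
Span BC, ΣM about C: R_B^{BC}·5 = 275 + 98.29, so R_B^{BC} = 74.66 kip and R_C = 82.5 − 74.66 = 7.842 kip.
R_B = 47.68 + 74.66 = 122.3 kip.

R_B = 122.3 kip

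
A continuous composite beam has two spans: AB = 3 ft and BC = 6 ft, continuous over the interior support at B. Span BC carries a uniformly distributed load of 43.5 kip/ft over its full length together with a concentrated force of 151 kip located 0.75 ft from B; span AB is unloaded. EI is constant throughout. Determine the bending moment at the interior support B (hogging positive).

Release continuity at B by inserting a hinge; the redundant is the internal moment M_B. The primary structure is two simply-supported spans AB and BC.
Discontinuity in slope at B on the released structure — sum the simple-span end rotations:
  span BC: UDL 43.5: wL³/(24EI) = 391.5/EI
  span BC: point load 151 at a = 0.75: Pab(L + b)/(6LEI) = 185.8/EI
  relative rotation θ_0 = (0 + 577.3)/EI = 577.3/EI
A unit hogging moment at B produces rotation L₁/(3EI) + L₂/(3EI) = 3/EI.
Compatibility: M_B·(L₁+L₂)/(3EI) = θ_0, giving M_B = 192.4 kip·ft (hogging).

M_B = 192.4 kip·ft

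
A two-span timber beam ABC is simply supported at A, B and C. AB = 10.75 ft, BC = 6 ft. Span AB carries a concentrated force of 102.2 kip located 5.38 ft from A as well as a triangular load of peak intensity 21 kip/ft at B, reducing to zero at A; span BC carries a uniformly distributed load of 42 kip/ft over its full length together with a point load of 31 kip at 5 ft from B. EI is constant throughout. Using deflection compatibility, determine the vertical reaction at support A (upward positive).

R_A = 59.92 kip

Release continuity at B by inserting a hinge; the redundant is the internal moment M_B. The primary structure is two simply-supported spans AB and BC.
Rotations at B on the released spans (each span's end-slope, ×1/EI):
  span AB: point load 102.2 at a = 5.38: Pab(L + a)/(6LEI) = 738.4/EI
  span AB: triangular load, peak 21: w₀L³/(45EI) = 579.7/EI
  span BC: UDL 42: wL³/(24EI) = 378/EI
  span BC: point load 31 at a = 5: Pab(L + b)/(6LEI) = 30.14/EI
  relative rotation θ_0 = (1318 + 408.1)/EI = 1726/EI
A unit hogging moment at B produces rotation L₁/(3EI) + L₂/(3EI) = 5.583/EI.
Compatibility: M_B·(L₁+L₂)/(3EI) = θ_0, giving M_B = 309.2 kip·ft (hogging).
Span AB, ΣM about A with M_B applied at B: R_B^{AB}·10.75 = 1359 + 309.2, so R_B^{AB} = 155.2 kip and R_A = 215.1 − 155.2 = 59.92 kip.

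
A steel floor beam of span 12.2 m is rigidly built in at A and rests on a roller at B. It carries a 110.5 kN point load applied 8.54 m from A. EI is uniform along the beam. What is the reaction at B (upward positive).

R_B = 62.27 kN

Release the roller at B. Primary structure: cantilever fixed at A.
Primary-structure tip deflection at B by superposition:
  point load 110.5 at a = 8.54: Pa²(3L − a)/(6EI) = 37689/EI
Tip deflection under a unit load at B: L³/(3EI) = 605.3/EI.
The prop prevents deflection at B: R_B = δ_0/δ_{BB} = 37689/605.3 = 62.27 kN.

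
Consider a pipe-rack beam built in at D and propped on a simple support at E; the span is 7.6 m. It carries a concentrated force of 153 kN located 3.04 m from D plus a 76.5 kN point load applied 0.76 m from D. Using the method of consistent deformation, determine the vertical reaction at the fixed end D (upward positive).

Take the reaction at E as the redundant and release it; the primary structure is a cantilever fixed at D.
Downward deflection at the released point E due to the loads:
  point load 153 at a = 3.04: Pa²(3L − a)/(6EI) = 4657/EI
  point load 76.5 at a = 0.76: Pa²(3L − a)/(6EI) = 162.3/EI
  δ_0 = 4819/EI
Tip deflection under a unit load at E: L³/(3EI) = 146.3/EI.
Compatibility at E: δ_0 − R_E·δ_{EE} = 0, so R_E = 4819/146.3 = 32.93 kN.
Vertical equilibrium: R_D = ΣP − R_E = 229.5 − 32.93 = 196.6 kN.

R_D = 196.6 kN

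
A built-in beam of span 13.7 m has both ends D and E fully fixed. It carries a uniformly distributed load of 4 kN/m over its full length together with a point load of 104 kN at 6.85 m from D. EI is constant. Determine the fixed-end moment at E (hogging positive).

M_E = 240.7 kN·m

Take the two fixed-end moments M_D, M_E as redundants; the released structure is the simple span DE.
On the primary (simply-supported) span, the end slopes from the loading are:
  at D: UDL 4: wL³/(24EI) = 428.6/EI
  at E: UDL 4: wL³/(24EI) = 428.6/EI
  at D: point load 104 at a = 6.85: Pab(L + b)/(6LEI) = 1220/EI
  at E: point load 104 at a = 6.85: Pab(L + a)/(6LEI) = 1220/EI
  θ_D0 = 1649/EI,  θ_E0 = 1649/EI
Flexibility coefficients: a unit moment at one end gives L/(3EI) there and L/(6EI) at the far end, so f₁₁ = f₂₂ = 4.567/EI and f₁₂ = f₂₁ = 2.283/EI.
Compatibility — zero rotation at each built-in end:
  4.567 M_D + 2.283 M_E = 1649
  2.283 M_D + 4.567 M_E = 1649
Solving the pair gives M_D = 240.7 kN·m and M_E = 240.7 kN·m (hogging).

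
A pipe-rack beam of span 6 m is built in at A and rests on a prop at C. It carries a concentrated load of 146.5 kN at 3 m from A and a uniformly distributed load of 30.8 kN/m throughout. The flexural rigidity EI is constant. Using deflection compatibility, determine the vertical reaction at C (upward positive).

R_C = 115.1 kN

Choose R_C as the redundant. The primary structure is the cantilever fixed at A.
Downward deflection at the released point C due to the loads:
  point load 146.5 at a = 3: Pa²(3L − a)/(6EI) = 3296/EI
  UDL 30.8: wL⁴/(8EI) = 4990/EI
  δ_0 = 8286/EI
Flexibility coefficient — unit upward force at C: δ_{CC} = L³/(3EI) = 72/EI.
Compatibility at C: δ_0 − R_C·δ_{CC} = 0, so R_C = 8286/72 = 115.1 kN.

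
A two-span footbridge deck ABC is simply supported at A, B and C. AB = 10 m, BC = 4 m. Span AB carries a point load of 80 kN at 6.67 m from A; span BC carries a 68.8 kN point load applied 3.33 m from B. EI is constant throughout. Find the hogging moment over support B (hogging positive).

M_B = 112.2 kN·m

Release continuity at B by inserting a hinge; the redundant is the internal moment M_B. The primary structure is two simply-supported spans AB and BC.
End slopes at the hinge B, treating each span as simply supported:
  span AB: point load 80 at a = 6.67: Pab(L + a)/(6LEI) = 493.7/EI
  span BC: point load 68.8 at a = 3.33: Pab(L + b)/(6LEI) = 29.87/EI
  relative rotation θ_0 = (493.7 + 29.87)/EI = 523.5/EI
A unit hogging moment at B produces rotation L₁/(3EI) + L₂/(3EI) = 4.667/EI.
Slope continuity at B: θ_0 = M_B·4.667/EI, so M_B = 523.5/4.667 = 112.2 kN·m (hogging).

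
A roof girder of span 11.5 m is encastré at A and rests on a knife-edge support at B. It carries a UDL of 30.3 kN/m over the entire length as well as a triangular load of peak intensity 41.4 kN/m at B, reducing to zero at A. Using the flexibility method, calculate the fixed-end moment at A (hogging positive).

Choose R_B as the redundant. The primary structure is the cantilever fixed at A.
Free-end deflection of the primary structure under the applied loading (downward +):
  UDL 30.3: wL⁴/(8EI) = 66244/EI
  triangular load, peak 41.4 at the free end: 11w₀L⁴/(120EI) = 66375/EI
  δ_0 = 132618/EI
Flexibility coefficient — unit upward force at B: δ_{BB} = L³/(3EI) = 507/EI.
The prop prevents deflection at B: R_B = δ_0/δ_{BB} = 132618/507 = 261.6 kN.
Moment equilibrium about A: M_A = Σ(load moments about A) − R_B·L = 3829 − 261.6×11.5 = 820.3 kN·m.

M_A = 820.3 kN·m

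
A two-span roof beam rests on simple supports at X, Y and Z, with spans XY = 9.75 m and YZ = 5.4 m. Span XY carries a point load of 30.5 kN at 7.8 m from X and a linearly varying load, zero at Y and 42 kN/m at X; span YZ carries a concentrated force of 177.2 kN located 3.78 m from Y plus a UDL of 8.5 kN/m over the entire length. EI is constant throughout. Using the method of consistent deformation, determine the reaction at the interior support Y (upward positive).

Release continuity at Y by inserting a hinge; the redundant is the internal moment M_Y. The primary structure is two simply-supported spans XY and YZ.
Discontinuity in slope at Y on the released structure — sum the simple-span end rotations:
  span XY: point load 30.5 at a = 7.8: Pab(L + a)/(6LEI) = 139.2/EI
  span XY: triangular load, peak 42: 7w₀L³/(360EI) = 756.9/EI
  span YZ: point load 177.2 at a = 3.78: Pab(L + b)/(6LEI) = 235.1/EI
  span YZ: UDL 8.5: wL³/(24EI) = 55.77/EI
  relative rotation θ_0 = (896.1 + 290.9)/EI = 1187/EI
A unit hogging moment at Y produces rotation L₁/(3EI) + L₂/(3EI) = 5.05/EI.
Slope continuity at Y: θ_0 = M_Y·5.05/EI, so M_Y = 1187/5.05 = 235 kN·m (hogging).
Span XY, ΣM about X with M_Y applied at Y: R_Y^{XY}·9.75 = 903.3 + 235, so R_Y^{XY} = 116.8 kN and R_X = 235.2 − 116.8 = 118.5 kN.
Span YZ, ΣM about Z: R_Y^{YZ}·5.4 = 411 + 235, so R_Y^{YZ} = 119.6 kN and R_Z = 223.1 − 119.6 = 103.5 kN.
R_Y = 116.8 + 119.6 = 236.4 kN.

R_Y = 236.4 kN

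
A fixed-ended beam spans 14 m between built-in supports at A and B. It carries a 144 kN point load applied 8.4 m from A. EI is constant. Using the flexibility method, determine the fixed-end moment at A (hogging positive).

M_A = 193.5 kN·m

Take the two fixed-end moments M_A, M_B as redundants; the released structure is the simple span AB.
Simple-span end rotations at A and B under the given loads:
  at A: point load 144 at a = 8.4: Pab(L + b)/(6LEI) = 1581/EI
  at B: point load 144 at a = 8.4: Pab(L + a)/(6LEI) = 1806/EI
  θ_A0 = 1581/EI,  θ_B0 = 1806/EI
Flexibility coefficients: a unit moment at one end gives L/(3EI) there and L/(6EI) at the far end, so f₁₁ = f₂₂ = 4.667/EI and f₁₂ = f₂₁ = 2.333/EI.
Compatibility — zero rotation at each built-in end:
  4.667 M_A + 2.333 M_B = 1581
  2.333 M_A + 4.667 M_B = 1806
Solving the pair gives M_A = 193.5 kN·m and M_B = 290.3 kN·m (hogging).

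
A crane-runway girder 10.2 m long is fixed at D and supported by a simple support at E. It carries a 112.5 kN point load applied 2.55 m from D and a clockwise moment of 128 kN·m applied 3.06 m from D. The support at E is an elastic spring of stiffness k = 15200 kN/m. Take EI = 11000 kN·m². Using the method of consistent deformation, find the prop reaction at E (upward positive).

Release the roller at E. Primary structure: cantilever fixed at D.
Primary-structure tip deflection at E by superposition:
  point load 112.5 at a = 2.55: Pa²(3L − a)/(6EI) = 3420/EI
  clockwise couple 128 at a = 3.06: M₀a(2L − a)/(2EI) = 3396/EI
  δ_0 = 6816/EI
Tip deflection under a unit load at E: L³/(3EI) = 353.7/EI.
With EI = 11000 kN·m²: δ_0 = 0.61962 m and δ_{EE} = 0.032158 m/kN.
Compatibility — the spring shortens by R_E/k under the reaction it provides: δ_0 − R_E·δ_{EE} = R_E/k. With 1/k = 0.000066 m/kN, R_E = δ_0 / (δ_{EE} + 1/k) = 0.61962 / (0.032158 + 0.000066) = 19.23 kN.

R_E = 19.23 kN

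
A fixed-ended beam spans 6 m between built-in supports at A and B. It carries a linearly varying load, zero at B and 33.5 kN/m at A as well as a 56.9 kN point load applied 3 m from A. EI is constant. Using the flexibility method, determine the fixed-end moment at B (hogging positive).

Take the two fixed-end moments M_A, M_B as redundants; the released structure is the simple span AB.
End rotations of the released simple span under the applied load (×1/EI):
  at A: triangular load, peak 33.5: w₀L³/(45EI) = 160.8/EI
  at B: triangular load, peak 33.5: 7w₀L³/(360EI) = 140.7/EI
  at A: point load 56.9 at a = 3: Pab(L + b)/(6LEI) = 128/EI
  at B: point load 56.9 at a = 3: Pab(L + a)/(6LEI) = 128/EI
  θ_A0 = 288.8/EI,  θ_B0 = 268.7/EI
Flexibility coefficients: a unit moment at one end gives L/(3EI) there and L/(6EI) at the far end, so f₁₁ = f₂₂ = 2/EI and f₁₂ = f₂₁ = 1/EI.
Compatibility — zero rotation at each built-in end:
  2 M_A + 1 M_B = 288.8
  1 M_A + 2 M_B = 268.7
Solving the pair gives M_A = 103 kN·m and M_B = 82.88 kN·m (hogging).

M_B = 82.88 kN·m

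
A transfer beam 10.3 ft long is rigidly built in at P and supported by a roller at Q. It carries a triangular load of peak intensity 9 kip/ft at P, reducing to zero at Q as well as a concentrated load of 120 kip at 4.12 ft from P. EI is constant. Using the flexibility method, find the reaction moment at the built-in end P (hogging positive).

M_P = 301 kip·ft

Take the reaction at Q as the redundant and release it; the primary structure is a cantilever fixed at P.
Primary-structure tip deflection at Q by superposition:
  triangular load, peak 9 at the fixed end: w₀L⁴/(30EI) = 3377/EI
  point load 120 at a = 4.12: Pa²(3L − a)/(6EI) = 9091/EI
  δ_0 = 12468/EI
Flexibility coefficient — unit upward force at Q: δ_{QQ} = L³/(3EI) = 364.2/EI.
Compatibility at Q: δ_0 − R_Q·δ_{QQ} = 0, so R_Q = 12468/364.2 = 34.23 kip.
Moment equilibrium about P: M_P = Σ(load moments about P) − R_Q·L = 653.5 − 34.23×10.3 = 301 kip·ft.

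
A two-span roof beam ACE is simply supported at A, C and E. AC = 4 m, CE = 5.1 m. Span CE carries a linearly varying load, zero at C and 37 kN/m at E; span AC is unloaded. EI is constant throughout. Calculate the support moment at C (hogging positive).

Release continuity at C by inserting a hinge; the redundant is the internal moment M_C. The primary structure is two simply-supported spans AC and CE.
Rotations at C on the released spans (each span's end-slope, ×1/EI):
  span CE: triangular load, peak 37: 7w₀L³/(360EI) = 95.44/EI
  relative rotation θ_0 = (0 + 95.44)/EI = 95.44/EI
A unit hogging moment at C produces rotation L₁/(3EI) + L₂/(3EI) = 3.033/EI.
Compatibility: M_C·(L₁+L₂)/(3EI) = θ_0, giving M_C = 31.46 kN·m (hogging).

M_C = 31.46 kN·m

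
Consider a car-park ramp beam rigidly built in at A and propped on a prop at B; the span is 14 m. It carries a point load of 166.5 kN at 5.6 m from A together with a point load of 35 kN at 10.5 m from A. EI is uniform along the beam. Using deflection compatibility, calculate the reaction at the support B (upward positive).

Choose R_B as the redundant. The primary structure is the cantilever fixed at A.
Primary-structure tip deflection at B by superposition:
  point load 166.5 at a = 5.6: Pa²(3L − a)/(6EI) = 31677/EI
  point load 35 at a = 10.5: Pa²(3L − a)/(6EI) = 20258/EI
  δ_0 = 51935/EI
Tip deflection under a unit load at B: L³/(3EI) = 914.7/EI.
Compatibility at B: δ_0 − R_B·δ_{BB} = 0, so R_B = 51935/914.7 = 56.78 kN.

R_B = 56.78 kN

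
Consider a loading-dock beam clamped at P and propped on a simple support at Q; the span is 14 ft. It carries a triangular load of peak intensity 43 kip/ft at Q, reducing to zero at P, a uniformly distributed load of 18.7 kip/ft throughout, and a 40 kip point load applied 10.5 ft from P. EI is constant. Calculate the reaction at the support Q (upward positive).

R_Q = 289 kip

Remove the prop at Q; the released (primary) structure is a cantilever built in at P.
Primary-structure tip deflection at Q by superposition:
  triangular load, peak 43 at the free end: 11w₀L⁴/(120EI) = 151423/EI
  UDL 18.7: wL⁴/(8EI) = 89797/EI
  point load 40 at a = 10.5: Pa²(3L − a)/(6EI) = 23152/EI
  δ_0 = 264373/EI
Tip deflection under a unit load at Q: L³/(3EI) = 914.7/EI.
The prop prevents deflection at Q: R_Q = δ_0/δ_{QQ} = 264373/914.7 = 289 kip.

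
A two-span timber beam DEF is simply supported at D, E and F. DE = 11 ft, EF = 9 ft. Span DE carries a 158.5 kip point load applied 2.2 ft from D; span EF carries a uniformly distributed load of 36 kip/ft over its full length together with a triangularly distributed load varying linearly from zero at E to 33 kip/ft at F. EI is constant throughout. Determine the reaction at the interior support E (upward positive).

Take M_E as the redundant. Released structure: two simple spans DE and EF with a hinge at E.
Discontinuity in slope at E on the released structure — sum the simple-span end rotations:
  span DE: point load 158.5 at a = 2.2: Pab(L + a)/(6LEI) = 613.7/EI
  span EF: UDL 36: wL³/(24EI) = 1094/EI
  span EF: triangular load, peak 33: 7w₀L³/(360EI) = 467.8/EI
  relative rotation θ_0 = (613.7 + 1561)/EI = 2175/EI
A unit hogging moment at E produces rotation L₁/(3EI) + L₂/(3EI) = 6.667/EI.
Compatibility: M_E·(L₁+L₂)/(3EI) = θ_0, giving M_E = 326.2 kip·ft (hogging).
Span DE, ΣM about D with M_E applied at E: R_E^{DE}·11 = 348.7 + 326.2, so R_E^{DE} = 61.36 kip and R_D = 158.5 − 61.36 = 97.14 kip.
Span EF, ΣM about F: R_E^{EF}·9 = 1904 + 326.2, so R_E^{EF} = 247.7 kip and R_F = 472.5 − 247.7 = 224.8 kip.
R_E = 61.36 + 247.7 = 309.1 kip.

R_E = 309.1 kip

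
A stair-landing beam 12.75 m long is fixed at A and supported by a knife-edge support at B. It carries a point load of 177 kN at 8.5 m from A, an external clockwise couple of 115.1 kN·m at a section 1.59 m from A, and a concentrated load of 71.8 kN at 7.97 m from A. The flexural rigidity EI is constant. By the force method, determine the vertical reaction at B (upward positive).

R_B = 128.3 kN

Choose R_B as the redundant. The primary structure is the cantilever fixed at A.
Deflection at B on the released cantilever, summing each load's contribution:
  point load 177 at a = 8.5: Pa²(3L − a)/(6EI) = 63408/EI
  clockwise couple 115.1 at a = 1.59: M₀a(2L − a)/(2EI) = 2188/EI
  point load 71.8 at a = 7.97: Pa²(3L − a)/(6EI) = 23017/EI
  δ_0 = 88613/EI
Flexibility coefficient — unit upward force at B: δ_{BB} = L³/(3EI) = 690.9/EI.
Compatibility at B: δ_0 − R_B·δ_{BB} = 0, so R_B = 88613/690.9 = 128.3 kN.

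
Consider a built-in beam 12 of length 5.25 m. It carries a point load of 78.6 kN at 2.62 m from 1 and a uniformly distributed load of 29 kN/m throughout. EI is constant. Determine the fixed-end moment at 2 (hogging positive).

M_2 = 118.1 kN·m

Release both end moments; the primary structure is a simply-supported span 12 with redundants M_1 and M_2.
End rotations of the released simple span under the applied load (×1/EI):
  at 1: point load 78.6 at a = 2.62: Pab(L + b)/(6LEI) = 135.5/EI
  at 2: point load 78.6 at a = 2.62: Pab(L + a)/(6LEI) = 135.3/EI
  at 1: UDL 29: wL³/(24EI) = 174.8/EI
  at 2: UDL 29: wL³/(24EI) = 174.8/EI
  θ_10 = 310.3/EI,  θ_20 = 310.2/EI
Flexibility coefficients: a unit moment at one end gives L/(3EI) there and L/(6EI) at the far end, so f₁₁ = f₂₂ = 1.75/EI and f₁₂ = f₂₁ = 0.875/EI.
Compatibility — zero rotation at each built-in end:
  1.75 M_1 + 0.875 M_2 = 310.3
  0.875 M_1 + 1.75 M_2 = 310.2
Solving the pair gives M_1 = 118.3 kN·m and M_2 = 118.1 kN·m (hogging).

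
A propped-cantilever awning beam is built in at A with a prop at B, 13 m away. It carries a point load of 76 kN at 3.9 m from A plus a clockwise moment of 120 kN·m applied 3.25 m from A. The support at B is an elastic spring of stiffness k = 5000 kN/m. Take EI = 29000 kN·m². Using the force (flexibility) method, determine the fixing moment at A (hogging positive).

Release the roller at B. Primary structure: cantilever fixed at A.
Free-end deflection of the primary structure under the applied loading (downward +):
  point load 76 at a = 3.9: Pa²(3L − a)/(6EI) = 6762/EI
  clockwise couple 120 at a = 3.25: M₀a(2L − a)/(2EI) = 4436/EI
  δ_0 = 11199/EI
Flexibility coefficient — unit upward force at B: δ_{BB} = L³/(3EI) = 732.3/EI.
With EI = 29000 kN·m²: δ_0 = 0.38616 m and δ_{BB} = 0.025253 m/kN.
Compatibility — the spring shortens by R_B/k under the reaction it provides: δ_0 − R_B·δ_{BB} = R_B/k. With 1/k = 0.0002 m/kN, R_B = δ_0 / (δ_{BB} + 1/k) = 0.38616 / (0.025253 + 0.0002) = 15.17 kN.
Moment equilibrium about A: M_A = Σ(load moments about A) − R_B·L = 416.4 − 15.17×13 = 219.2 kN·m.

M_A = 219.2 kN·m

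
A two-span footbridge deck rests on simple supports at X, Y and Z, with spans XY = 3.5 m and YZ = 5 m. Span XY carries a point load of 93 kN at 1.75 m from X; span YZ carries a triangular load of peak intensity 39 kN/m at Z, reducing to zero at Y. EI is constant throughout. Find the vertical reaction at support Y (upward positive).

R_Y = 107.5 kN

Take M_Y as the redundant. Released structure: two simple spans XY and YZ with a hinge at Y.
Rotations at Y on the released spans (each span's end-slope, ×1/EI):
  span XY: point load 93 at a = 1.75: Pab(L + a)/(6LEI) = 71.2/EI
  span YZ: triangular load, peak 39: 7w₀L³/(360EI) = 94.79/EI
  relative rotation θ_0 = (71.2 + 94.79)/EI = 166/EI
A unit hogging moment at Y produces rotation L₁/(3EI) + L₂/(3EI) = 2.833/EI.
Slope continuity at Y: θ_0 = M_Y·2.833/EI, so M_Y = 166/2.833 = 58.59 kN·m (hogging).
Span XY, ΣM about X with M_Y applied at Y: R_Y^{XY}·3.5 = 162.8 + 58.59, so R_Y^{XY} = 63.24 kN and R_X = 93 − 63.24 = 29.76 kN.
Span YZ, ΣM about Z: R_Y^{YZ}·5 = 162.5 + 58.59, so R_Y^{YZ} = 44.22 kN and R_Z = 97.5 − 44.22 = 53.28 kN.
R_Y = 63.24 + 44.22 = 107.5 kN.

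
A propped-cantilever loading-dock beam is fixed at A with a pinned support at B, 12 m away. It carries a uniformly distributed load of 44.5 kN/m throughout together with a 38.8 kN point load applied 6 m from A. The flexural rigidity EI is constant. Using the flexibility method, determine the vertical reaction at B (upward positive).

R_B = 212.4 kN

Release the roller at B. Primary structure: cantilever fixed at A.
Deflection at B on the released cantilever, summing each load's contribution:
  UDL 44.5: wL⁴/(8EI) = 115344/EI
  point load 38.8 at a = 6: Pa²(3L − a)/(6EI) = 6984/EI
  δ_0 = 122328/EI
Tip deflection under a unit load at B: L³/(3EI) = 576/EI.
Compatibility at B: δ_0 − R_B·δ_{BB} = 0, so R_B = 122328/576 = 212.4 kN.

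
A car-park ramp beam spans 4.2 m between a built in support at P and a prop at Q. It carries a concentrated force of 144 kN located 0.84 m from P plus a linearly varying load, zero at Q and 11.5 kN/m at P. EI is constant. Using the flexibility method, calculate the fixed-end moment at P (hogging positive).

M_P = 100.6 kN·m

Remove the prop at Q; the released (primary) structure is a cantilever built in at P.
Primary-structure tip deflection at Q by superposition:
  point load 144 at a = 0.84: Pa²(3L − a)/(6EI) = 199.1/EI
  triangular load, peak 11.5 at the fixed end: w₀L⁴/(30EI) = 119.3/EI
  δ_0 = 318.4/EI
Flexibility coefficient — unit upward force at Q: δ_{QQ} = L³/(3EI) = 24.7/EI.
Compatibility at Q: δ_0 − R_Q·δ_{QQ} = 0, so R_Q = 318.4/24.7 = 12.89 kN.
Moment equilibrium about P: M_P = Σ(load moments about P) − R_Q·L = 154.8 − 12.89×4.2 = 100.6 kN·m.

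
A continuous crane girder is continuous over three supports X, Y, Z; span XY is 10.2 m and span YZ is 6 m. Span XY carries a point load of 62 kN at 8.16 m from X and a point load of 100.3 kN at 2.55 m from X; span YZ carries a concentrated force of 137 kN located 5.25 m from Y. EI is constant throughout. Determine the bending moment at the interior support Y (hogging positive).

M_Y = 151.6 kN·m

Release continuity at Y by inserting a hinge; the redundant is the internal moment M_Y. The primary structure is two simply-supported spans XY and YZ.
Discontinuity in slope at Y on the released structure — sum the simple-span end rotations:
  span XY: point load 62 at a = 8.16: Pab(L + a)/(6LEI) = 309.6/EI
  span XY: point load 100.3 at a = 2.55: Pab(L + a)/(6LEI) = 407.6/EI
  span YZ: point load 137 at a = 5.25: Pab(L + b)/(6LEI) = 101.1/EI
  relative rotation θ_0 = (717.2 + 101.1)/EI = 818.4/EI
A unit hogging moment at Y produces rotation L₁/(3EI) + L₂/(3EI) = 5.4/EI.
Slope continuity at Y: θ_0 = M_Y·5.4/EI, so M_Y = 818.4/5.4 = 151.6 kN·m (hogging).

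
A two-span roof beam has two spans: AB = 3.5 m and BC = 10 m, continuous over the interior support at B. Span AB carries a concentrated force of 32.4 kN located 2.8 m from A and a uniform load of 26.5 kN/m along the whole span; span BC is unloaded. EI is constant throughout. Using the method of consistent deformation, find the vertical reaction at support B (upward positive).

Insert a hinge at B; M_B is the redundant, and each span becomes simply supported.
End slopes at the hinge B, treating each span as simply supported:
  span AB: point load 32.4 at a = 2.8: Pab(L + a)/(6LEI) = 19.05/EI
  span AB: UDL 26.5: wL³/(24EI) = 47.34/EI
  relative rotation θ_0 = (66.39 + 0)/EI = 66.39/EI
A unit hogging moment at B produces rotation L₁/(3EI) + L₂/(3EI) = 4.5/EI.
Slope continuity at B: θ_0 = M_B·4.5/EI, so M_B = 66.39/4.5 = 14.75 kN·m (hogging).
Span AB, ΣM about A with M_B applied at B: R_B^{AB}·3.5 = 253 + 14.75, so R_B^{AB} = 76.51 kN and R_A = 125.2 − 76.51 = 48.64 kN.
Span BC, ΣM about C: R_B^{BC}·10 = 0 + 14.75, so R_B^{BC} = 1.475 kN and R_C = 0 − 1.475 = -1.475 kN.
R_B = 76.51 + 1.475 = 77.99 kN.

R_B = 77.99 kN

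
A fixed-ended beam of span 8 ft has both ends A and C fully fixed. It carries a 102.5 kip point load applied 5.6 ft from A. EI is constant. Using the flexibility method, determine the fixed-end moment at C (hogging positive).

M_C = 120.5 kip·ft

Release both end moments; the primary structure is a simply-supported span AC with redundants M_A and M_C.
End rotations of the released simple span under the applied load (×1/EI):
  at A: point load 102.5 at a = 5.6: Pab(L + b)/(6LEI) = 298.5/EI
  at C: point load 102.5 at a = 5.6: Pab(L + a)/(6LEI) = 390.3/EI
  θ_A0 = 298.5/EI,  θ_C0 = 390.3/EI
Flexibility coefficients: a unit moment at one end gives L/(3EI) there and L/(6EI) at the far end, so f₁₁ = f₂₂ = 2.667/EI and f₁₂ = f₂₁ = 1.333/EI.
Compatibility — zero rotation at each built-in end:
  2.667 M_A + 1.333 M_C = 298.5
  1.333 M_A + 2.667 M_C = 390.3
Solving the pair gives M_A = 51.66 kip·ft and M_C = 120.5 kip·ft (hogging).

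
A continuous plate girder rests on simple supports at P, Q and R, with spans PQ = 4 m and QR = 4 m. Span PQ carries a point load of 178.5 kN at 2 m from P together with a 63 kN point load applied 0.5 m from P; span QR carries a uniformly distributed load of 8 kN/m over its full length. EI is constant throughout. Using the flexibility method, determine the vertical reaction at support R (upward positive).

R_R = -4.672 kN

Insert a hinge at Q; M_Q is the redundant, and each span becomes simply supported.
Discontinuity in slope at Q on the released structure — sum the simple-span end rotations:
  span PQ: point load 178.5 at a = 2: Pab(L + a)/(6LEI) = 178.5/EI
  span PQ: point load 63 at a = 0.5: Pab(L + a)/(6LEI) = 20.67/EI
  span QR: UDL 8: wL³/(24EI) = 21.33/EI
  relative rotation θ_0 = (199.2 + 21.33)/EI = 220.5/EI
A unit hogging moment at Q produces rotation L₁/(3EI) + L₂/(3EI) = 2.667/EI.
Slope continuity at Q: θ_0 = M_Q·2.667/EI, so M_Q = 220.5/2.667 = 82.69 kN·m (hogging).
Span QR, ΣM about R: R_Q^{QR}·4 = 64 + 82.69, so R_Q^{QR} = 36.67 kN and R_R = 32 − 36.67 = -4.672 kN.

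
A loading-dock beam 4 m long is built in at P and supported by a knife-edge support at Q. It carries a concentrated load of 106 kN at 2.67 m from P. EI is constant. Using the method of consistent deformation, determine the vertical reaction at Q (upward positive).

R_Q = 55.08 kN

Choose R_Q as the redundant. The primary structure is the cantilever fixed at P.
Primary-structure tip deflection at Q by superposition:
  point load 106 at a = 2.67: Pa²(3L − a)/(6EI) = 1175/EI
Tip deflection under a unit load at Q: L³/(3EI) = 21.33/EI.
Compatibility at Q: δ_0 − R_Q·δ_{QQ} = 0, so R_Q = 1175/21.33 = 55.08 kN.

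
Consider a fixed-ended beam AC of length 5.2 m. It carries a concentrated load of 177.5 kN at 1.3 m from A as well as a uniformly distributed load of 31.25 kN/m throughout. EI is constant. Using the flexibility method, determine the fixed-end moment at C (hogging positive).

M_C = 113.7 kN·m

Release both end moments; the primary structure is a simply-supported span AC with redundants M_A and M_C.
Simple-span end rotations at A and C under the given loads:
  at A: point load 177.5 at a = 1.3: Pab(L + b)/(6LEI) = 262.5/EI
  at C: point load 177.5 at a = 1.3: Pab(L + a)/(6LEI) = 187.5/EI
  at A: UDL 31.25: wL³/(24EI) = 183.1/EI
  at C: UDL 31.25: wL³/(24EI) = 183.1/EI
  θ_A0 = 445.6/EI,  θ_C0 = 370.6/EI
Flexibility coefficients: a unit moment at one end gives L/(3EI) there and L/(6EI) at the far end, so f₁₁ = f₂₂ = 1.733/EI and f₁₂ = f₂₁ = 0.8667/EI.
Compatibility — zero rotation at each built-in end:
  1.733 M_A + 0.8667 M_C = 445.6
  0.8667 M_A + 1.733 M_C = 370.6
Solving the pair gives M_A = 200.2 kN·m and M_C = 113.7 kN·m (hogging).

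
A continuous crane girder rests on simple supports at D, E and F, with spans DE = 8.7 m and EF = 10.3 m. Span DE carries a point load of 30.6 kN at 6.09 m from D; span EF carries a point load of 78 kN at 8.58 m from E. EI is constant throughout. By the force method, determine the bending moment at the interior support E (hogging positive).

Take M_E as the redundant. Released structure: two simple spans DE and EF with a hinge at E.
Discontinuity in slope at E on the released structure — sum the simple-span end rotations:
  span DE: point load 30.6 at a = 6.09: Pab(L + a)/(6LEI) = 137.8/EI
  span EF: point load 78 at a = 8.58: Pab(L + b)/(6LEI) = 223.9/EI
  relative rotation θ_0 = (137.8 + 223.9)/EI = 361.7/EI
A unit hogging moment at E produces rotation L₁/(3EI) + L₂/(3EI) = 6.333/EI.
Compatibility: M_E·(L₁+L₂)/(3EI) = θ_0, giving M_E = 57.11 kN·m (hogging).

M_E = 57.11 kN·m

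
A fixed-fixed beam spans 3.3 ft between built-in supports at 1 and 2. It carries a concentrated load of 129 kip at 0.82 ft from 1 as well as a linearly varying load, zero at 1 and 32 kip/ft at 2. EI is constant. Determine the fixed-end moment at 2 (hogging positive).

Release both end moments; the primary structure is a simply-supported span 12 with redundants M_1 and M_2.
End rotations of the released simple span under the applied load (×1/EI):
  at 1: point load 129 at a = 0.82: Pab(L + b)/(6LEI) = 76.58/EI
  at 2: point load 129 at a = 0.82: Pab(L + a)/(6LEI) = 54.59/EI
  at 1: triangular load, peak 32: 7w₀L³/(360EI) = 22.36/EI
  at 2: triangular load, peak 32: w₀L³/(45EI) = 25.56/EI
  θ_10 = 98.94/EI,  θ_20 = 80.14/EI
Flexibility coefficients: a unit moment at one end gives L/(3EI) there and L/(6EI) at the far end, so f₁₁ = f₂₂ = 1.1/EI and f₁₂ = f₂₁ = 0.55/EI.
Compatibility — zero rotation at each built-in end:
  1.1 M_1 + 0.55 M_2 = 98.94
  0.55 M_1 + 1.1 M_2 = 80.14
Solving the pair gives M_1 = 71.36 kip·ft and M_2 = 37.18 kip·ft (hogging).

M_2 = 37.18 kip·ft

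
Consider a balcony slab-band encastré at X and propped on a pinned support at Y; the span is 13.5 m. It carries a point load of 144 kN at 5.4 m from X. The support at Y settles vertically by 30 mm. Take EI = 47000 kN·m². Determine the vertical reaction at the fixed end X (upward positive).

R_X = 115.8 kN

Choose R_Y as the redundant. The primary structure is the cantilever fixed at X.
Free-end deflection of the primary structure under the applied loading (downward +):
  point load 144 at a = 5.4: Pa²(3L − a)/(6EI) = 24564/EI
Tip deflection under a unit load at Y: L³/(3EI) = 820.1/EI.
With EI = 47000 kN·m²: δ_0 = 0.52265 m and δ_{YY} = 0.017449 m/kN.
Compatibility — the beam at Y must follow the support down by 0.03 m: δ_0 − R_Y·δ_{YY} = 0.03, so R_Y = (0.52265 − 0.03)/0.017449 = 28.23 kN.
Vertical equilibrium: R_X = ΣP − R_Y = 144 − 28.23 = 115.8 kN.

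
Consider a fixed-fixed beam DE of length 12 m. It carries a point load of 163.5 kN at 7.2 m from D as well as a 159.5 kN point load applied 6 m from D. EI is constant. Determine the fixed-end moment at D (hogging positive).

M_D = 427.6 kN·m

Take the two fixed-end moments M_D, M_E as redundants; the released structure is the simple span DE.
End rotations of the released simple span under the applied load (×1/EI):
  at D: point load 163.5 at a = 7.2: Pab(L + b)/(6LEI) = 1318/EI
  at E: point load 163.5 at a = 7.2: Pab(L + a)/(6LEI) = 1507/EI
  at D: point load 159.5 at a = 6: Pab(L + b)/(6LEI) = 1436/EI
  at E: point load 159.5 at a = 6: Pab(L + a)/(6LEI) = 1436/EI
  θ_D0 = 2754/EI,  θ_E0 = 2942/EI
Flexibility coefficients: a unit moment at one end gives L/(3EI) there and L/(6EI) at the far end, so f₁₁ = f₂₂ = 4/EI and f₁₂ = f₂₁ = 2/EI.
Compatibility — zero rotation at each built-in end:
  4 M_D + 2 M_E = 2754
  2 M_D + 4 M_E = 2942
Solving the pair gives M_D = 427.6 kN·m and M_E = 521.8 kN·m (hogging).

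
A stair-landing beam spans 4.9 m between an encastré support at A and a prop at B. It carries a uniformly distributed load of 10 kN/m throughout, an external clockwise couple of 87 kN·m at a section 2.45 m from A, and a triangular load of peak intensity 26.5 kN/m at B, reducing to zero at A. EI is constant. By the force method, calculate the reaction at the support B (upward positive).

R_B = 74.06 kN

Release the roller at B. Primary structure: cantilever fixed at A.
Free-end deflection of the primary structure under the applied loading (downward +):
  UDL 10: wL⁴/(8EI) = 720.6/EI
  clockwise couple 87 at a = 2.45: M₀a(2L − a)/(2EI) = 783.3/EI
  triangular load, peak 26.5 at the free end: 11w₀L⁴/(120EI) = 1400/EI
  δ_0 = 2904/EI
Flexibility coefficient — unit upward force at B: δ_{BB} = L³/(3EI) = 39.22/EI.
The prop prevents deflection at B: R_B = δ_0/δ_{BB} = 2904/39.22 = 74.06 kN.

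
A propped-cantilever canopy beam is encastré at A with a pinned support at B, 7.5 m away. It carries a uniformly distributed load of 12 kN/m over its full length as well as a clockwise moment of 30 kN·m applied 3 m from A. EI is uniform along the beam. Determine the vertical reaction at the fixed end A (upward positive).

Choose R_B as the redundant. The primary structure is the cantilever fixed at A.
Deflection at B on the released cantilever, summing each load's contribution:
  UDL 12: wL⁴/(8EI) = 4746/EI
  clockwise couple 30 at a = 3: M₀a(2L − a)/(2EI) = 540/EI
  δ_0 = 5286/EI
Flexibility coefficient — unit upward force at B: δ_{BB} = L³/(3EI) = 140.6/EI.
The prop prevents deflection at B: R_B = δ_0/δ_{BB} = 5286/140.6 = 37.59 kN.
Vertical equilibrium: R_A = ΣP − R_B = 90 − 37.59 = 52.41 kN.

R_A = 52.41 kN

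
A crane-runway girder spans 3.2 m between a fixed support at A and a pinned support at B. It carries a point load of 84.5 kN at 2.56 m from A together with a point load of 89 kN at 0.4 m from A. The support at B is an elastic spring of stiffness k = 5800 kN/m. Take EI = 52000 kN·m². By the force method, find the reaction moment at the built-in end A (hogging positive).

Choose R_B as the redundant. The primary structure is the cantilever fixed at A.
Deflection at B on the released cantilever, summing each load's contribution:
  point load 84.5 at a = 2.56: Pa²(3L − a)/(6EI) = 649.8/EI
  point load 89 at a = 0.4: Pa²(3L − a)/(6EI) = 21.83/EI
  δ_0 = 671.6/EI
Tip deflection under a unit load at B: L³/(3EI) = 10.92/EI.
With EI = 52000 kN·m²: δ_0 = 0.012915 m and δ_{BB} = 0.00021 m/kN.
Compatibility — the spring shortens by R_B/k under the reaction it provides: δ_0 − R_B·δ_{BB} = R_B/k. With 1/k = 0.000172 m/kN, R_B = δ_0 / (δ_{BB} + 1/k) = 0.012915 / (0.00021 + 0.000172) = 33.77 kN.
Moment equilibrium about A: M_A = Σ(load moments about A) − R_B·L = 251.9 − 33.77×3.2 = 143.9 kN·m.

M_A = 143.9 kN·m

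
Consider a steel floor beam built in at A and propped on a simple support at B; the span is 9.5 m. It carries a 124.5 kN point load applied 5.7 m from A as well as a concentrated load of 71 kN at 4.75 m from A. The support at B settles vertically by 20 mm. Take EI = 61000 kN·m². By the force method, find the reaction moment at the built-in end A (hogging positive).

Take the reaction at B as the redundant and release it; the primary structure is a cantilever fixed at A.
Downward deflection at the released point B due to the loads:
  point load 124.5 at a = 5.7: Pa²(3L − a)/(6EI) = 15371/EI
  point load 71 at a = 4.75: Pa²(3L − a)/(6EI) = 6341/EI
  δ_0 = 21712/EI
Tip deflection under a unit load at B: L³/(3EI) = 285.8/EI.
With EI = 61000 kN·m²: δ_0 = 0.35593 m and δ_{BB} = 0.004685 m/kN.
Compatibility — the beam at B must follow the support down by 0.02 m: δ_0 − R_B·δ_{BB} = 0.02, so R_B = (0.35593 − 0.02)/0.004685 = 71.7 kN.
Moment equilibrium about A: M_A = Σ(load moments about A) − R_B·L = 1047 − 71.7×9.5 = 365.7 kN·m.

M_A = 365.7 kN·m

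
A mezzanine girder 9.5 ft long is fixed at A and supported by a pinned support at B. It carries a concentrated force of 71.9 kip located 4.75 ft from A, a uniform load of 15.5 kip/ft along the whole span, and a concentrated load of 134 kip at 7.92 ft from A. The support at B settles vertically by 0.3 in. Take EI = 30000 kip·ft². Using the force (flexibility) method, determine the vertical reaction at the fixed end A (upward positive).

R_A = 177.2 kip

Choose R_B as the redundant. The primary structure is the cantilever fixed at A.
Downward deflection at the released point B due to the loads:
  point load 71.9 at a = 4.75: Pa²(3L − a)/(6EI) = 6421/EI
  UDL 15.5: wL⁴/(8EI) = 15781/EI
  point load 134 at a = 7.92: Pa²(3L − a)/(6EI) = 28830/EI
  δ_0 = 51033/EI
Tip deflection under a unit load at B: L³/(3EI) = 285.8/EI.
With EI = 30000 kip·ft²: δ_0 = 1.7011 ft and δ_{BB} = 0.009526 ft/kip.
Compatibility — the beam at B must follow the support down by 0.025 ft: δ_0 − R_B·δ_{BB} = 0.025, so R_B = (1.7011 − 0.025)/0.009526 = 175.9 kip.
Vertical equilibrium: R_A = ΣP − R_B = 353.1 − 175.9 = 177.2 kip.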